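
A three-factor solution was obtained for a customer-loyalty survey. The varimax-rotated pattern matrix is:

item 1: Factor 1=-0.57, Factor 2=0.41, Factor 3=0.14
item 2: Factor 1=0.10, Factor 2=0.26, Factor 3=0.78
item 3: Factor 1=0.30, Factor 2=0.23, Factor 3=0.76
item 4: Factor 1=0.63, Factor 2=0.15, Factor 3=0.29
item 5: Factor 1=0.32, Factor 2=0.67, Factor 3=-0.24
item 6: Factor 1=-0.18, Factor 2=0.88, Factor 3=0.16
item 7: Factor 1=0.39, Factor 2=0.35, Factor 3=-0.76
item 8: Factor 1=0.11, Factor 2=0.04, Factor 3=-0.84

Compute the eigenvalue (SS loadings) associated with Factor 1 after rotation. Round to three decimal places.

1.121

SS loadings for Factor 1 = (-0.57)² + 0.10² + 0.30² + 0.63² + 0.32² + (-0.18)² + 0.39² + 0.11² = 0.3249 + 0.0100 + 0.0900 + 0.3969 + 0.1024 + 0.0324 + 0.1521 + 0.0121 = 1.1208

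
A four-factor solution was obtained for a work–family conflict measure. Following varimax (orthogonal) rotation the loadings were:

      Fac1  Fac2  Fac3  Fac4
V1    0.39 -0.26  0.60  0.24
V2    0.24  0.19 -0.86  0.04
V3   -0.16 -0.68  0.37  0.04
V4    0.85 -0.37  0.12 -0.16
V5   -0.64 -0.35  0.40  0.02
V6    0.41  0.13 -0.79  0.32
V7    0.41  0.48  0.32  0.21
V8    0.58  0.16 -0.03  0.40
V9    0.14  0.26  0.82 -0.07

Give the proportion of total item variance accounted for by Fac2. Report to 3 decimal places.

0.130

SS loadings for Fac2 = (-0.26)² + 0.19² + (-0.68)² + (-0.37)² + (-0.35)² + 0.13² + 0.48² + 0.16² + 0.26² = 1.1660
Proportion of variance = 1.1660 / 9 = 0.1296.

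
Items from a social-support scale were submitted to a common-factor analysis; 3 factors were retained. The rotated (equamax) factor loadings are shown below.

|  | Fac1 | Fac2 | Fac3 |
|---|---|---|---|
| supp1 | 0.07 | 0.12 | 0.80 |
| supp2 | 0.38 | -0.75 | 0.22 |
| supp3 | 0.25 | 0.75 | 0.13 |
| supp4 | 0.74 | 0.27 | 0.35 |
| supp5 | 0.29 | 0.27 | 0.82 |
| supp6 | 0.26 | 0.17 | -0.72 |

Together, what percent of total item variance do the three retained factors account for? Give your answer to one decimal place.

Communalities: 0.6593, 0.7553, 0.6419, 0.7430, 0.8294, 0.6149; Σh² = 4.2438.
Total variance with 6 standardized items is 6, so the solution explains 4.2438/6 = 0.7073 = 70.73%.

70.7%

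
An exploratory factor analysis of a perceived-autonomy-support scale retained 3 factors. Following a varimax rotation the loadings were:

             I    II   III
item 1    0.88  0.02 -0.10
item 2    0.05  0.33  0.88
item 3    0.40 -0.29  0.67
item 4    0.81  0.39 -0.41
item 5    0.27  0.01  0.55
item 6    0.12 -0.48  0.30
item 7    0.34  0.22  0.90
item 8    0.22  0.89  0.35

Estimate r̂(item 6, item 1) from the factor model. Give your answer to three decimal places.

0.066

r̂ = Σ λ_i·λ_j across factors = (0.12)(0.88) + (-0.48)(0.02) + (0.30)(-0.10)
  = +0.1056 -0.0096 -0.0300 = 0.0660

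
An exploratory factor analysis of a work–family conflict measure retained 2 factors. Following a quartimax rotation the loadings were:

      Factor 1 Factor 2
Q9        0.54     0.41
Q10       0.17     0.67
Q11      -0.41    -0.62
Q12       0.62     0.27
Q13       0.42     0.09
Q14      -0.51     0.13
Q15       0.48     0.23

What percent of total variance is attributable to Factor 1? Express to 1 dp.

SS loadings for Factor 1 = 0.54² + 0.17² + (-0.41)² + 0.62² + 0.42² + (-0.51)² + 0.48² = 1.5399
With 7 standardized items, total variance = 7. Proportion = 1.5399/7 = 0.2200 → 22.00%.

22.0%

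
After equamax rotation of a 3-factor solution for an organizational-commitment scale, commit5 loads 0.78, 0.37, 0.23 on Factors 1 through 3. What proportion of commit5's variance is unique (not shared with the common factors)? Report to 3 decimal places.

h² = 0.78² + 0.37² + 0.23² = 0.6084 + 0.1369 + 0.0529 = 0.7982
Uniqueness u² = 1 − h² = 1 − 0.7982 = 0.2018

0.202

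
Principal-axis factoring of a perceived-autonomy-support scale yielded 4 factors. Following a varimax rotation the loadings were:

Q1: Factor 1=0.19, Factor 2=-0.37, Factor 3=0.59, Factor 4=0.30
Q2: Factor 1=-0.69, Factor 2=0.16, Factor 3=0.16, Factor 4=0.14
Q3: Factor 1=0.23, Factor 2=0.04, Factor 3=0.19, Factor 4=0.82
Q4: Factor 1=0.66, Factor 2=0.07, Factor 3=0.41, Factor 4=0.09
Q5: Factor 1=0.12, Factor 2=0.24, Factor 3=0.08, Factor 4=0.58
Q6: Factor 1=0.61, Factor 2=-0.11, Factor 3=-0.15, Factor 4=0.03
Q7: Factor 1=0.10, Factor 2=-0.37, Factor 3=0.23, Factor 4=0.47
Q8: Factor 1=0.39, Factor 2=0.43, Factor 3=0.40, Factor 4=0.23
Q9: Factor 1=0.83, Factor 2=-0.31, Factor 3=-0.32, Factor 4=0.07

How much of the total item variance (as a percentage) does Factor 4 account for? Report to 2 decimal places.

SS loadings for Factor 4 = 0.30² + 0.14² + 0.82² + 0.09² + 0.58² + 0.03² + 0.47² + 0.23² + 0.07² = 1.4061
With 9 standardized items, total variance = 9. Proportion = 1.4061/9 = 0.1562 → 15.62%.

15.62%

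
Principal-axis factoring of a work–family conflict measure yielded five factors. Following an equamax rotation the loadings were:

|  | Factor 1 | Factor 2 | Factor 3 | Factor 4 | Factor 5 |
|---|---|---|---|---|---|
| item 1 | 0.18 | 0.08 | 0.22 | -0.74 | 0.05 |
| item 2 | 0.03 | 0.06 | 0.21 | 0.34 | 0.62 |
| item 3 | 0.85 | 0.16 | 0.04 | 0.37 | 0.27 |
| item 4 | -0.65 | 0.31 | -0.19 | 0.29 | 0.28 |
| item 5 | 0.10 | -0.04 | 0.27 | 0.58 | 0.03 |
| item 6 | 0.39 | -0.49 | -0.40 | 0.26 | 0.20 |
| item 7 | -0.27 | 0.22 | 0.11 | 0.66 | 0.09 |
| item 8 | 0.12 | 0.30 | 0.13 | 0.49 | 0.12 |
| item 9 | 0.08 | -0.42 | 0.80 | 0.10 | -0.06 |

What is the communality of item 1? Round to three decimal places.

0.637

h² = 0.18² + 0.08² + 0.22² + (-0.74)² + 0.05² = 0.0324 + 0.0064 + 0.0484 + 0.5476 + 0.0025 = 0.6373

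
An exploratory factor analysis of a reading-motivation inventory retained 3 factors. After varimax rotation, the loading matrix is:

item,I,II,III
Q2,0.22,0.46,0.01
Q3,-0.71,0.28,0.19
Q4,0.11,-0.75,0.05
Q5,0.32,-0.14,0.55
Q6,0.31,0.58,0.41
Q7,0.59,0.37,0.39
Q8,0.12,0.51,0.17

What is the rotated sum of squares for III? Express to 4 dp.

0.6903

SS loadings for III = 0.01² + 0.19² + 0.05² + 0.55² + 0.41² + 0.39² + 0.17² = 0.0001 + 0.0361 + 0.0025 + 0.3025 + 0.1681 + 0.1521 + 0.0289 = 0.6903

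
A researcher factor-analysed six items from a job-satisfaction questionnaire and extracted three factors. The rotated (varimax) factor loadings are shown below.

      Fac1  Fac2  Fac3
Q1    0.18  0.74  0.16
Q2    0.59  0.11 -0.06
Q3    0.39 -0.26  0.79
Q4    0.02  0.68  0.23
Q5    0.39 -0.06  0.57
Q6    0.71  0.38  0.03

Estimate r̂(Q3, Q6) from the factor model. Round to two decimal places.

0.20

r̂ = Σ λ_i·λ_j across factors = (0.39)(0.71) + (-0.26)(0.38) + (0.79)(0.03)
  = +0.2769 -0.0988 +0.0237 = 0.2018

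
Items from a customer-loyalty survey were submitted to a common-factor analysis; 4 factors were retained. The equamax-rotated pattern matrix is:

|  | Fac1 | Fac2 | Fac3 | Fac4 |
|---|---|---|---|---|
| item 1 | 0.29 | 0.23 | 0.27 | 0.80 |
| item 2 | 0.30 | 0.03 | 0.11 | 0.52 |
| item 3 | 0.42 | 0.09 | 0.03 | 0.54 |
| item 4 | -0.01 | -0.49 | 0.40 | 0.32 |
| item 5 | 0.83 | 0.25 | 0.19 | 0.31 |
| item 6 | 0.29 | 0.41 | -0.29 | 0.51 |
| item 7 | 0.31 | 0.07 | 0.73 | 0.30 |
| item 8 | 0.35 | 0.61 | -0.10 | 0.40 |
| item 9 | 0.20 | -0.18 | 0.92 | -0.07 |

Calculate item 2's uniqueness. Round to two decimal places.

0.63

h² = 0.30² + 0.03² + 0.11² + 0.52² = 0.0900 + 0.0009 + 0.0121 + 0.2704 = 0.3734
Uniqueness u² = 1 − h² = 1 − 0.3734 = 0.6266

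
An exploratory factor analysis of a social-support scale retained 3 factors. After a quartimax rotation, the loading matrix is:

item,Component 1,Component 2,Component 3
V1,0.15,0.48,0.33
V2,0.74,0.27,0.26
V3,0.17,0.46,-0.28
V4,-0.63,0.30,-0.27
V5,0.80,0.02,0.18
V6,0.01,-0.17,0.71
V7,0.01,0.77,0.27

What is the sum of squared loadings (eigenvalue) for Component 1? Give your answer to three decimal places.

1.636

SS loadings for Component 1 = 0.15² + 0.74² + 0.17² + (-0.63)² + 0.80² + 0.01² + 0.01² = 0.0225 + 0.5476 + 0.0289 + 0.3969 + 0.6400 + 0.0001 + 0.0001 = 1.6361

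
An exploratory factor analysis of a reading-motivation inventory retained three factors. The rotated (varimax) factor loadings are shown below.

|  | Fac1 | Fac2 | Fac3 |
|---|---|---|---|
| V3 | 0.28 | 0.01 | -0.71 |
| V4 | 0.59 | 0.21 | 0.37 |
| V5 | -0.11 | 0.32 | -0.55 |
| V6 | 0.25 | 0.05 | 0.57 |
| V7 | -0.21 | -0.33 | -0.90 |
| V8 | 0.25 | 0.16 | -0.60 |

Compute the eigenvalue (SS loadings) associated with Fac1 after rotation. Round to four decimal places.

SS loadings for Fac1 = 0.28² + 0.59² + (-0.11)² + 0.25² + (-0.21)² + 0.25² = 0.0784 + 0.3481 + 0.0121 + 0.0625 + 0.0441 + 0.0625 = 0.6077

0.6077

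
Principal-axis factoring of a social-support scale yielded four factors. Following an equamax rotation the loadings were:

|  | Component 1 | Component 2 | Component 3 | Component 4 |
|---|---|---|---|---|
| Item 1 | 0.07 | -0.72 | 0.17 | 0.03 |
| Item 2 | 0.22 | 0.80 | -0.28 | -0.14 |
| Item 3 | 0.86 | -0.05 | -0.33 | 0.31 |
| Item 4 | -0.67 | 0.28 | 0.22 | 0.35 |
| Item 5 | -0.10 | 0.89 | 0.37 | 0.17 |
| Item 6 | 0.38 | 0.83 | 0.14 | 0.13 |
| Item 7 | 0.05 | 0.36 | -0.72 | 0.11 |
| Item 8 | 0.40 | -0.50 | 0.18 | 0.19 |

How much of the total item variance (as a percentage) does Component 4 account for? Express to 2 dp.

4.16%

SS loadings for Component 4 = 0.03² + (-0.14)² + 0.31² + 0.35² + 0.17² + 0.13² + 0.11² + 0.19² = 0.3331
With 8 standardized items, total variance = 8. Proportion = 0.3331/8 = 0.0416 → 4.16%.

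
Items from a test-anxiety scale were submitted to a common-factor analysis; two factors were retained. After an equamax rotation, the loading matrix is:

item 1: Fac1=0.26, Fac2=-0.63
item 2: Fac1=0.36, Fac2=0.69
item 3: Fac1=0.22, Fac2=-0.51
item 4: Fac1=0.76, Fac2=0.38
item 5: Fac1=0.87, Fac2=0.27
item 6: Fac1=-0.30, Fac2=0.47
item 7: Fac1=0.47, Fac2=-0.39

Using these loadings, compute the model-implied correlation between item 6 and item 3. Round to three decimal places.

r̂ = Σ λ_i·λ_j across factors = (-0.30)(0.22) + (0.47)(-0.51)
  = -0.0660 -0.2397 = -0.3057

-0.306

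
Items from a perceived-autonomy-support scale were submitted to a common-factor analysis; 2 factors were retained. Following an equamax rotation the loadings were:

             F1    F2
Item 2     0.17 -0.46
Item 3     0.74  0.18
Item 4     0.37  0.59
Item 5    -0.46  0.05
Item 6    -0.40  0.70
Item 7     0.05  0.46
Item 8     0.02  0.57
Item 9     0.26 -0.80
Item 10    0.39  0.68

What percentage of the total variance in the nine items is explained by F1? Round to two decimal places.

SS loadings for F1 = 0.17² + 0.74² + 0.37² + (-0.46)² + (-0.40)² + 0.05² + 0.02² + 0.26² + 0.39² = 1.3076
With 9 standardized items, total variance = 9. Proportion = 1.3076/9 = 0.1453 → 14.53%.

14.53%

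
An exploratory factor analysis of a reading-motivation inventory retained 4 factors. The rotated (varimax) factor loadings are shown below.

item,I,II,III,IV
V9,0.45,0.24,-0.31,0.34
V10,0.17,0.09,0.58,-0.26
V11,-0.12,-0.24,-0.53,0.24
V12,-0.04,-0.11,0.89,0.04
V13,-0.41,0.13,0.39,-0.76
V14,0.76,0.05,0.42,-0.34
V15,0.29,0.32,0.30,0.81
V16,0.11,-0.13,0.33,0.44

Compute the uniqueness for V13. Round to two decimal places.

0.09

h² = (-0.41)² + 0.13² + 0.39² + (-0.76)² = 0.1681 + 0.0169 + 0.1521 + 0.5776 = 0.9147
Uniqueness u² = 1 − h² = 1 − 0.9147 = 0.0853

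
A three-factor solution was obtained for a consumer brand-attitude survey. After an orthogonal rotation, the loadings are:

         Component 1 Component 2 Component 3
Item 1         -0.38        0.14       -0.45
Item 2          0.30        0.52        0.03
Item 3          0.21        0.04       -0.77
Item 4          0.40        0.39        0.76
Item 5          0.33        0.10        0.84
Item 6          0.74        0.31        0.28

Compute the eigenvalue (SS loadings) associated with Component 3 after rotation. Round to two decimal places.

2.16

SS loadings for Component 3 = (-0.45)² + 0.03² + (-0.77)² + 0.76² + 0.84² + 0.28² = 0.2025 + 0.0009 + 0.5929 + 0.5776 + 0.7056 + 0.0784 = 2.1579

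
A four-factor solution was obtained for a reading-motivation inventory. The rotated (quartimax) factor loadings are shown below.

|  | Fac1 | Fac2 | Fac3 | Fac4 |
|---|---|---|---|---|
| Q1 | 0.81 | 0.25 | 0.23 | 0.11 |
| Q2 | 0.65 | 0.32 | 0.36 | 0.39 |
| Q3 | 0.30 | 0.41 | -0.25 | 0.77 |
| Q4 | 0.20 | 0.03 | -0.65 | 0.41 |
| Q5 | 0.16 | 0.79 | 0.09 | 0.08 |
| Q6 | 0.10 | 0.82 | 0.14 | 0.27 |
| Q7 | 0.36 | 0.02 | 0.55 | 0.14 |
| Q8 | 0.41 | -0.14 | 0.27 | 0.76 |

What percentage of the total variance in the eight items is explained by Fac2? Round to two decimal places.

20.63%

SS loadings for Fac2 = 0.25² + 0.32² + 0.41² + 0.03² + 0.79² + 0.82² + 0.02² + (-0.14)² = 1.6504
With 8 standardized items, total variance = 8. Proportion = 1.6504/8 = 0.2063 → 20.63%.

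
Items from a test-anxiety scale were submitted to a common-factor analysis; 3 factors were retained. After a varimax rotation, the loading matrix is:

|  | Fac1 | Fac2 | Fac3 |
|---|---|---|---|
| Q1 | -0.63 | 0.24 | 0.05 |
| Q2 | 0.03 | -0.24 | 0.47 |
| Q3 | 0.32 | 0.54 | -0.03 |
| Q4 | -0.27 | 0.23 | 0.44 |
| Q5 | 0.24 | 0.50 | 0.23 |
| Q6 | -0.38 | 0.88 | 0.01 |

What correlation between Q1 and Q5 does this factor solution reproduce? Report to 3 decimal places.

r̂ = Σ λ_i·λ_j across factors = (-0.63)(0.24) + (0.24)(0.50) + (0.05)(0.23)
  = -0.1512 +0.1200 +0.0115 = -0.0197

-0.020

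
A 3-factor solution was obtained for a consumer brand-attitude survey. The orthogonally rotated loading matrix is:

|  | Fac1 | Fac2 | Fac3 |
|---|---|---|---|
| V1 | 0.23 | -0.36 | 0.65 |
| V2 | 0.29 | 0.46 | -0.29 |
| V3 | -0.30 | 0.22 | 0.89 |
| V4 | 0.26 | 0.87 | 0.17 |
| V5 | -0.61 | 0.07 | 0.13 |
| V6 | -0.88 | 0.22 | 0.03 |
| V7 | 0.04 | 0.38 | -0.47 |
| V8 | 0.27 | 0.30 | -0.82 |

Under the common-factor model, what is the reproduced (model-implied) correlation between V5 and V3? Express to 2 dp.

0.31

r̂ = Σ λ_i·λ_j across factors = (-0.61)(-0.30) + (0.07)(0.22) + (0.13)(0.89)
  = +0.1830 +0.0154 +0.1157 = 0.3141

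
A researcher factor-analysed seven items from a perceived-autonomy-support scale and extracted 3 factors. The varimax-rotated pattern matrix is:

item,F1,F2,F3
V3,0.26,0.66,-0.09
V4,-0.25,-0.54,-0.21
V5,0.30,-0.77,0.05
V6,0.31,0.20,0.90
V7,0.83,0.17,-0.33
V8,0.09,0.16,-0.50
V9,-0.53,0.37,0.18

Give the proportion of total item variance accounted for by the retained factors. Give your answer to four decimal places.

0.5859

SS loadings by factor: 1.2941, 1.5515, 1.2560; total = 4.1016.
Total variance with 7 standardized items is 7, so the solution explains 4.1016/7 = 0.5859.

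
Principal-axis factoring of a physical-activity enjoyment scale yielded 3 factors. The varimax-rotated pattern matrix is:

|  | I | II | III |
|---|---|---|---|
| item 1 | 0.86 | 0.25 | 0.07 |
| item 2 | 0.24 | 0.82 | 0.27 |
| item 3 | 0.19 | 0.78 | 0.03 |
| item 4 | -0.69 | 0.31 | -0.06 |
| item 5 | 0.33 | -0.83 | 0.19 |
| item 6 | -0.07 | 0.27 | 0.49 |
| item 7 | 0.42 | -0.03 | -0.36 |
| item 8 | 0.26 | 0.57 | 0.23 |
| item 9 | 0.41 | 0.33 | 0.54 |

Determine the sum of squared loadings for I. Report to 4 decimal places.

1.8353

SS loadings for I = 0.86² + 0.24² + 0.19² + (-0.69)² + 0.33² + (-0.07)² + 0.42² + 0.26² + 0.41² = 0.7396 + 0.0576 + 0.0361 + 0.4761 + 0.1089 + 0.0049 + 0.1764 + 0.0676 + 0.1681 = 1.8353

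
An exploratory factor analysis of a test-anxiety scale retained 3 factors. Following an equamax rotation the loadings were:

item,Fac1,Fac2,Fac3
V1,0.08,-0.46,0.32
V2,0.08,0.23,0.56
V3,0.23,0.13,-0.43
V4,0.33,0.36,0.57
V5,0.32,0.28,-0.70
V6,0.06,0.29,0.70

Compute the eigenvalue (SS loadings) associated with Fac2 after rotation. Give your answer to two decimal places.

0.57

SS loadings for Fac2 = (-0.46)² + 0.23² + 0.13² + 0.36² + 0.28² + 0.29² = 0.2116 + 0.0529 + 0.0169 + 0.1296 + 0.0784 + 0.0841 = 0.5735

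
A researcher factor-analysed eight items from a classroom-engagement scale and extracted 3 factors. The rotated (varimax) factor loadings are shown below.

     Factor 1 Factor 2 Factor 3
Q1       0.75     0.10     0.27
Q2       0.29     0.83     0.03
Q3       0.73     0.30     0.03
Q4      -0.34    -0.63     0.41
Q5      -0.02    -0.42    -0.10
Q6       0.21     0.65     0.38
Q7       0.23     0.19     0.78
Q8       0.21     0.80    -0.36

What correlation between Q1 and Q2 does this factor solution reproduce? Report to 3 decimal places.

r̂ = Σ λ_i·λ_j across factors = (0.75)(0.29) + (0.10)(0.83) + (0.27)(0.03)
  = +0.2175 +0.0830 +0.0081 = 0.3086

0.309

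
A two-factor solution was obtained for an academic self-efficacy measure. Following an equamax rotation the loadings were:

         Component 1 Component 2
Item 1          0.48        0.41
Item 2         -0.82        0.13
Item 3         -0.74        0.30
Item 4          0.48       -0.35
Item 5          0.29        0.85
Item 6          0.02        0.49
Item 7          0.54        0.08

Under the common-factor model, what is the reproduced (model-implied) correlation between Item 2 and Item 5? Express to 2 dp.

r̂ = Σ λ_i·λ_j across factors = (-0.82)(0.29) + (0.13)(0.85)
  = -0.2378 +0.1105 = -0.1273

-0.13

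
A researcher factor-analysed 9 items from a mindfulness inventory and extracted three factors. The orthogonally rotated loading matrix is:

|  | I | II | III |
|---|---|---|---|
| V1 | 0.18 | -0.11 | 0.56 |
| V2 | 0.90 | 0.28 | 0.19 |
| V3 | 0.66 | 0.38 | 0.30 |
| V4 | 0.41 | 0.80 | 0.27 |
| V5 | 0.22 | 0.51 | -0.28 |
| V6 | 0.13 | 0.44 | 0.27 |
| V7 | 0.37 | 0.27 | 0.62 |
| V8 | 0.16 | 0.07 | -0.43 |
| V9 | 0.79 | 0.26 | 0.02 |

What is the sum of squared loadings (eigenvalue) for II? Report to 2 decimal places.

1.47

SS loadings for II = (-0.11)² + 0.28² + 0.38² + 0.80² + 0.51² + 0.44² + 0.27² + 0.07² + 0.26² = 0.0121 + 0.0784 + 0.1444 + 0.6400 + 0.2601 + 0.1936 + 0.0729 + 0.0049 + 0.0676 = 1.4740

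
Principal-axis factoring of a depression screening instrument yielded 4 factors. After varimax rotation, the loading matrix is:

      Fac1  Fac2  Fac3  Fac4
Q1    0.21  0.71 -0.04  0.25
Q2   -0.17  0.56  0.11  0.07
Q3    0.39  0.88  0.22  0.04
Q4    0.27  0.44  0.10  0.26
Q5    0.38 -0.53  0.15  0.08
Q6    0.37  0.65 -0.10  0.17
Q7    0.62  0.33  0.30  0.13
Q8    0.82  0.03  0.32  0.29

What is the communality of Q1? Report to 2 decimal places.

0.61

h² = 0.21² + 0.71² + (-0.04)² + 0.25² = 0.0441 + 0.5041 + 0.0016 + 0.0625 = 0.6123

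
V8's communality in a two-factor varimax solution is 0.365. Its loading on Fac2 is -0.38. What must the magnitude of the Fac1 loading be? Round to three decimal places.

Under orthogonal rotation h² = Σλ², so λ_Fac1² = h² − (0.1444) = 0.365 − 0.1444 = 0.2206.
|λ| = √0.2206 = 0.4697.

0.470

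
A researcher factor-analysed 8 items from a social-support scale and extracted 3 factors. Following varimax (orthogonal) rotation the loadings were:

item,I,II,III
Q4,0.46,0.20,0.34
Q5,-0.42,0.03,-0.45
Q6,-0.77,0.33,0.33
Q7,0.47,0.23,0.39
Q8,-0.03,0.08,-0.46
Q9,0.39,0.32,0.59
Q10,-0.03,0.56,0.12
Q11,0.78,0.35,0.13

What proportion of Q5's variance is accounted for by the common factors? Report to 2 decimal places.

h² = (-0.42)² + 0.03² + (-0.45)² = 0.1764 + 0.0009 + 0.2025 = 0.3798

0.38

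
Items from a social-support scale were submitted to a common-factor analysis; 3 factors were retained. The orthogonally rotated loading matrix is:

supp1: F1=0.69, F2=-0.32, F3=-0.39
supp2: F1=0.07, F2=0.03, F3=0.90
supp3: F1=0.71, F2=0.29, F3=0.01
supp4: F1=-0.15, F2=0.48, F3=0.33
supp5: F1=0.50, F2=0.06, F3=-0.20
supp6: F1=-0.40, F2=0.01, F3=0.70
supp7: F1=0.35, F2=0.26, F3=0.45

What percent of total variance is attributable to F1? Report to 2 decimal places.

22.00%

SS loadings for F1 = 0.69² + 0.07² + 0.71² + (-0.15)² + 0.50² + (-0.40)² + 0.35² = 1.5401
With 7 standardized items, total variance = 7. Proportion = 1.5401/7 = 0.2200 → 22.00%.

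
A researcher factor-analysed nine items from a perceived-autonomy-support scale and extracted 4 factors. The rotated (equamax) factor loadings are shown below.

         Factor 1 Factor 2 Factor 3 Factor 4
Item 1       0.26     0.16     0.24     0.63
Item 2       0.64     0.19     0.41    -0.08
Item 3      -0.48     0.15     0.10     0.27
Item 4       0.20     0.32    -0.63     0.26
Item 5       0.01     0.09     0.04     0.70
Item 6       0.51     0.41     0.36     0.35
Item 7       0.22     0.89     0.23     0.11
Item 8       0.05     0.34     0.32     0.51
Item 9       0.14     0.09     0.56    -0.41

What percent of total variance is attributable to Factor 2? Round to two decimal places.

SS loadings for Factor 2 = 0.16² + 0.19² + 0.15² + 0.32² + 0.09² + 0.41² + 0.89² + 0.34² + 0.09² = 1.2786
With 9 standardized items, total variance = 9. Proportion = 1.2786/9 = 0.1421 → 14.21%.

14.21%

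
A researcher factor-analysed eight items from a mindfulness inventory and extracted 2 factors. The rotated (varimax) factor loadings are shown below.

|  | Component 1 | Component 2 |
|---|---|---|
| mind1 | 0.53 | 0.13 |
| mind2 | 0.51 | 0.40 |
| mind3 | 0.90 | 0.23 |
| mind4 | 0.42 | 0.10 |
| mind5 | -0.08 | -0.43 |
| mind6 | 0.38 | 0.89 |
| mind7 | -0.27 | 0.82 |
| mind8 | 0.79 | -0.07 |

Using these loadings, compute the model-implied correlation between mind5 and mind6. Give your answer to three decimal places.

-0.413

r̂ = Σ λ_i·λ_j across factors = (-0.08)(0.38) + (-0.43)(0.89)
  = -0.0304 -0.3827 = -0.4131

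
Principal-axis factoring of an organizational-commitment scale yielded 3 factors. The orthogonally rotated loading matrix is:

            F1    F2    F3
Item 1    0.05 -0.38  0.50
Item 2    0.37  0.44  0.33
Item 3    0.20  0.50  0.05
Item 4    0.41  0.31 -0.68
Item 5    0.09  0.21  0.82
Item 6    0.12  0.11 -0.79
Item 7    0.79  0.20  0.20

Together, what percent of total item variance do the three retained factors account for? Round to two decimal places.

56.21%

SS loadings by factor: 0.9941, 0.7803, 2.1603; total = 3.9347.
Total variance with 7 standardized items is 7, so the solution explains 3.9347/7 = 0.5621 = 56.21%.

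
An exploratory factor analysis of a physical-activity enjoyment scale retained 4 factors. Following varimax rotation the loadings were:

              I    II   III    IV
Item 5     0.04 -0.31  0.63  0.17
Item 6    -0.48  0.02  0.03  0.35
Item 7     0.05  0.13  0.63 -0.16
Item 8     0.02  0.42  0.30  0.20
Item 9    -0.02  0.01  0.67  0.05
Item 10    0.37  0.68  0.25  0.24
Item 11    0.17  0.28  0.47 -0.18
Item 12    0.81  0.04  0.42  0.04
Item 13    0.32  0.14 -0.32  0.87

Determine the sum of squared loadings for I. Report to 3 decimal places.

1.160

SS loadings for I = 0.04² + (-0.48)² + 0.05² + 0.02² + (-0.02)² + 0.37² + 0.17² + 0.81² + 0.32² = 0.0016 + 0.2304 + 0.0025 + 0.0004 + 0.0004 + 0.1369 + 0.0289 + 0.6561 + 0.1024 = 1.1596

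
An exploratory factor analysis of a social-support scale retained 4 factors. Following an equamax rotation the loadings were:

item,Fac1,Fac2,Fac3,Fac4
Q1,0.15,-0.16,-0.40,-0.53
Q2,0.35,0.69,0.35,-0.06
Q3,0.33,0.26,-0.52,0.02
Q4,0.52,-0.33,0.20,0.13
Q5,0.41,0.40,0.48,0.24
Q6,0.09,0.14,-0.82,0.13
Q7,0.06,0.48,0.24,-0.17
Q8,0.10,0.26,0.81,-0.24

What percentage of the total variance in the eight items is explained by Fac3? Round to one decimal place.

27.6%

SS loadings for Fac3 = (-0.40)² + 0.35² + (-0.52)² + 0.20² + 0.48² + (-0.82)² + 0.24² + 0.81² = 2.2094
With 8 standardized items, total variance = 8. Proportion = 2.2094/8 = 0.2762 → 27.62%.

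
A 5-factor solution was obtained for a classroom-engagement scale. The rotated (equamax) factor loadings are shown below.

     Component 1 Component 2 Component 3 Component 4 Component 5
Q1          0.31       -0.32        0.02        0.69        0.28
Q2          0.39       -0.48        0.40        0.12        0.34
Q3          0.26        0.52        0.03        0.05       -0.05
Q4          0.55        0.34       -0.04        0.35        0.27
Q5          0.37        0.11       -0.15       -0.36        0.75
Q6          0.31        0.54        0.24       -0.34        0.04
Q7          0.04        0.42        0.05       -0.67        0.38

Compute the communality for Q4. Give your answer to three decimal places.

h² = 0.55² + 0.34² + (-0.04)² + 0.35² + 0.27² = 0.3025 + 0.1156 + 0.0016 + 0.1225 + 0.0729 = 0.6151

0.615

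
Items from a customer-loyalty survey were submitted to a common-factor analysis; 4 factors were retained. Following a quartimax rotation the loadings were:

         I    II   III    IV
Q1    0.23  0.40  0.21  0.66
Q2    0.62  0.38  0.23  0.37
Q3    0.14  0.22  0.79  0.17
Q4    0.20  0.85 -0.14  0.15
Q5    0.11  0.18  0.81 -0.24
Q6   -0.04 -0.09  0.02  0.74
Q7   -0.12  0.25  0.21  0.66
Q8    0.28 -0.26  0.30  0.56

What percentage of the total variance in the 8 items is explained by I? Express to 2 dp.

7.54%

SS loadings for I = 0.23² + 0.62² + 0.14² + 0.20² + 0.11² + (-0.04)² + (-0.12)² + 0.28² = 0.6034
With 8 standardized items, total variance = 8. Proportion = 0.6034/8 = 0.0754 → 7.54%.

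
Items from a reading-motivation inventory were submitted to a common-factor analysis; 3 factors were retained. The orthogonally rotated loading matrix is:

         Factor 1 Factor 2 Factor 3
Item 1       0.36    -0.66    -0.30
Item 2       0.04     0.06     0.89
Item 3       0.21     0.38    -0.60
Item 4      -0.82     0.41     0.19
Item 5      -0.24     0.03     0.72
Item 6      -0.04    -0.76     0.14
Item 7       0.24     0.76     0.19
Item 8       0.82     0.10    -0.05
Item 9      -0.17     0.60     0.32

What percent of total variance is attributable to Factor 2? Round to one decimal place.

25.3%

SS loadings for Factor 2 = (-0.66)² + 0.06² + 0.38² + 0.41² + 0.03² + (-0.76)² + 0.76² + 0.10² + 0.60² = 2.2778
With 9 standardized items, total variance = 9. Proportion = 2.2778/9 = 0.2531 → 25.31%.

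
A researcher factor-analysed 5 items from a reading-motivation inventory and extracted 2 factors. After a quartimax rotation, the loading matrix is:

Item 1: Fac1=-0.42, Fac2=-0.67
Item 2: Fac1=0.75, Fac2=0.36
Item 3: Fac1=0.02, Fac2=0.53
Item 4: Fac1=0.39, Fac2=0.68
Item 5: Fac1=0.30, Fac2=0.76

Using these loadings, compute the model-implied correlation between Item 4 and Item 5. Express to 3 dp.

0.634

r̂ = Σ λ_i·λ_j across factors = (0.39)(0.30) + (0.68)(0.76)
  = +0.1170 +0.5168 = 0.6338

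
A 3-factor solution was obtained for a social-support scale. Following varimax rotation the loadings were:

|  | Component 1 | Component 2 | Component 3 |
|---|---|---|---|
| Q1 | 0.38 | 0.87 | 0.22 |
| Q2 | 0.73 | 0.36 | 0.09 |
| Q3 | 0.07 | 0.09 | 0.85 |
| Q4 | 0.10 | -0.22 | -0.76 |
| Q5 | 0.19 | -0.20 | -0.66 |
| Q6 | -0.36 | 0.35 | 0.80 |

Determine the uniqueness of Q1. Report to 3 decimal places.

0.050

h² = 0.38² + 0.87² + 0.22² = 0.1444 + 0.7569 + 0.0484 = 0.9497
Uniqueness u² = 1 − h² = 1 − 0.9497 = 0.0503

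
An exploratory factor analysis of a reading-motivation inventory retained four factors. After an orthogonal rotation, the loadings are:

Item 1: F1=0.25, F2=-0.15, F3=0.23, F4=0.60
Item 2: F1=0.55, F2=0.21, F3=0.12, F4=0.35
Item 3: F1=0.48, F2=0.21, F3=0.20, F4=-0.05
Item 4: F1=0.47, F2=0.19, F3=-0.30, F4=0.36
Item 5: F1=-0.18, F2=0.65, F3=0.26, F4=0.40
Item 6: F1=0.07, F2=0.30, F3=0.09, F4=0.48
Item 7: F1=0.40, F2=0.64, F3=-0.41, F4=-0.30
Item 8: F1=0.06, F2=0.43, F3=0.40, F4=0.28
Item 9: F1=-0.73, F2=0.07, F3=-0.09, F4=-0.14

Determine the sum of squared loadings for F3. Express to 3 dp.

SS loadings for F3 = 0.23² + 0.12² + 0.20² + (-0.30)² + 0.26² + 0.09² + (-0.41)² + 0.40² + (-0.09)² = 0.0529 + 0.0144 + 0.0400 + 0.0900 + 0.0676 + 0.0081 + 0.1681 + 0.1600 + 0.0081 = 0.6092

0.609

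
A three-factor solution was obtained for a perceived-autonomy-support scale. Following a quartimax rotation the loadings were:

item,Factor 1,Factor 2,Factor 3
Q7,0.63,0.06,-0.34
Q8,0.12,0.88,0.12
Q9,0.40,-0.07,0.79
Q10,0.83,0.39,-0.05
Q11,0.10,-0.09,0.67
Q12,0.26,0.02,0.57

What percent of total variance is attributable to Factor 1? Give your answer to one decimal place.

22.3%

SS loadings for Factor 1 = 0.63² + 0.12² + 0.40² + 0.83² + 0.10² + 0.26² = 1.3378
With 6 standardized items, total variance = 6. Proportion = 1.3378/6 = 0.2230 → 22.30%.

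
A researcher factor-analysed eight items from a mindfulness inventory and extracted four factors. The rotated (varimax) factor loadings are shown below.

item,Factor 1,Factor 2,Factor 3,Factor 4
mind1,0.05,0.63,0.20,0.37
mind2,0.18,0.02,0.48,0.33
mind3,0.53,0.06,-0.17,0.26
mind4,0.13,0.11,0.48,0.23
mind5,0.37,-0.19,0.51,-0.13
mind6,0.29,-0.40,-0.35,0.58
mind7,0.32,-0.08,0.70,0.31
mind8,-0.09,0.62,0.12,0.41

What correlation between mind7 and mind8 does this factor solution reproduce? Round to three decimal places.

r̂ = Σ λ_i·λ_j across factors = (0.32)(-0.09) + (-0.08)(0.62) + (0.70)(0.12) + (0.31)(0.41)
  = -0.0288 -0.0496 +0.0840 +0.1271 = 0.1327

0.133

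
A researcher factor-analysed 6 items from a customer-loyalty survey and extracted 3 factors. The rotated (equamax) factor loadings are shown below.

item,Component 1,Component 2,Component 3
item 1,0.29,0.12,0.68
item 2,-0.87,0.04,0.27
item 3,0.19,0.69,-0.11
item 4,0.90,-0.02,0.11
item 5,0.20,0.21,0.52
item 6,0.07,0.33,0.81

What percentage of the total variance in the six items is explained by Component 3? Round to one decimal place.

24.8%

SS loadings for Component 3 = 0.68² + 0.27² + (-0.11)² + 0.11² + 0.52² + 0.81² = 1.4860
With 6 standardized items, total variance = 6. Proportion = 1.4860/6 = 0.2477 → 24.77%.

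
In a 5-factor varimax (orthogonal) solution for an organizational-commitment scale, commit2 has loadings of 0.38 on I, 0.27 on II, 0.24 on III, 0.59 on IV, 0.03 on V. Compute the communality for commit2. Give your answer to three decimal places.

h² = 0.38² + 0.27² + 0.24² + 0.59² + 0.03² = 0.1444 + 0.0729 + 0.0576 + 0.3481 + 0.0009 = 0.6239

0.624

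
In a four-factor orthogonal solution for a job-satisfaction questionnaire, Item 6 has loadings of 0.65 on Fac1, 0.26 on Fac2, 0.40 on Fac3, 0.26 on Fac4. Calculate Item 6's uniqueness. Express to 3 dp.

h² = 0.65² + 0.26² + 0.40² + 0.26² = 0.4225 + 0.0676 + 0.1600 + 0.0676 = 0.7177
Uniqueness u² = 1 − h² = 1 − 0.7177 = 0.2823

0.282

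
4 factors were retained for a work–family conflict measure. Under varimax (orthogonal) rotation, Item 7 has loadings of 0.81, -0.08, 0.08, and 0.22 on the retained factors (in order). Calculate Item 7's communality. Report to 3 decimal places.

h² = 0.81² + (-0.08)² + 0.08² + 0.22² = 0.6561 + 0.0064 + 0.0064 + 0.0484 = 0.7173

0.717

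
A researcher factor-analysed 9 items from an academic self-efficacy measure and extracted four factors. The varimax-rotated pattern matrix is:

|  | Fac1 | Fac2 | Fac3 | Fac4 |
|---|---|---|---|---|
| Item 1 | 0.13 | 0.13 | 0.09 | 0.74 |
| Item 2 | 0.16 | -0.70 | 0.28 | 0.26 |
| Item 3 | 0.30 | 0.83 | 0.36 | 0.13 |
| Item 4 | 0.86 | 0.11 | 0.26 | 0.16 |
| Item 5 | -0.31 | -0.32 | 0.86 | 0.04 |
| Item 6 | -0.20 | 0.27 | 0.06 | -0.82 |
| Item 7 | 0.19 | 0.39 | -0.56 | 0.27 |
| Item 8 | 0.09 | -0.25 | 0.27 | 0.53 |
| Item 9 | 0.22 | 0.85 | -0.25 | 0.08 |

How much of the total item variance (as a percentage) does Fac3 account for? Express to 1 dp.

16.4%

SS loadings for Fac3 = 0.09² + 0.28² + 0.36² + 0.26² + 0.86² + 0.06² + (-0.56)² + 0.27² + (-0.25)² = 1.4759
With 9 standardized items, total variance = 9. Proportion = 1.4759/9 = 0.1640 → 16.40%.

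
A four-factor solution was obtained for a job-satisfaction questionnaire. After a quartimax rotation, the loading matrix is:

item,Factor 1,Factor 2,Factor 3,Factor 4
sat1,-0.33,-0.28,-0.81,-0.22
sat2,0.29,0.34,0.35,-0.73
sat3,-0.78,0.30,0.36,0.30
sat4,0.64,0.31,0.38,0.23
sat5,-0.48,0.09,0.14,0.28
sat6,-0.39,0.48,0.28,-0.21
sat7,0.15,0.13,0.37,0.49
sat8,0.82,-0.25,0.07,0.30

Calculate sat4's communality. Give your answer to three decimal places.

0.703

h² = 0.64² + 0.31² + 0.38² + 0.23² = 0.4096 + 0.0961 + 0.1444 + 0.0529 = 0.7030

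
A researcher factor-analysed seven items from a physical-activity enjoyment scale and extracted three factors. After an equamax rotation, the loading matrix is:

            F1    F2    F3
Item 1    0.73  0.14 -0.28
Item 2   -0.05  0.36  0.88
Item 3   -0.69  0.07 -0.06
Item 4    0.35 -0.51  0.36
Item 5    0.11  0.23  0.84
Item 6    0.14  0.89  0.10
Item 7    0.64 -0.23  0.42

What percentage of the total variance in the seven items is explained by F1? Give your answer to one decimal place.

SS loadings for F1 = 0.73² + (-0.05)² + (-0.69)² + 0.35² + 0.11² + 0.14² + 0.64² = 1.5753
With 7 standardized items, total variance = 7. Proportion = 1.5753/7 = 0.2250 → 22.50%.

22.5%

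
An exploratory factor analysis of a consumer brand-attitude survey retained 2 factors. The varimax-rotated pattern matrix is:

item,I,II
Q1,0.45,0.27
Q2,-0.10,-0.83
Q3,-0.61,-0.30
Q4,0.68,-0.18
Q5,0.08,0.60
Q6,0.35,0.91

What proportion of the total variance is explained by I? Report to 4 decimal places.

0.1960

SS loadings for I = 0.45² + (-0.10)² + (-0.61)² + 0.68² + 0.08² + 0.35² = 1.1759
Proportion of variance = 1.1759 / 6 = 0.1960.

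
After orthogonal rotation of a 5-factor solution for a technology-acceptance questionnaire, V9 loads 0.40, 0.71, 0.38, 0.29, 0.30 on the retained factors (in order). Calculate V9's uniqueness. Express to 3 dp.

h² = 0.40² + 0.71² + 0.38² + 0.29² + 0.30² = 0.1600 + 0.5041 + 0.1444 + 0.0841 + 0.0900 = 0.9826
Uniqueness u² = 1 − h² = 1 − 0.9826 = 0.0174

0.017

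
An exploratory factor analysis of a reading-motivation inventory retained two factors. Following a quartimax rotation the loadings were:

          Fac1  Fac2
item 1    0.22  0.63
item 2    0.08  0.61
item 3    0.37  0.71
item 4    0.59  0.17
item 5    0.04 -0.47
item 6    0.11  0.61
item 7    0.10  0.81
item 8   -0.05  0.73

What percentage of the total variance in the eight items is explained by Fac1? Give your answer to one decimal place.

SS loadings for Fac1 = 0.22² + 0.08² + 0.37² + 0.59² + 0.04² + 0.11² + 0.10² + (-0.05)² = 0.5660
With 8 standardized items, total variance = 8. Proportion = 0.5660/8 = 0.0707 → 7.07%.

7.1%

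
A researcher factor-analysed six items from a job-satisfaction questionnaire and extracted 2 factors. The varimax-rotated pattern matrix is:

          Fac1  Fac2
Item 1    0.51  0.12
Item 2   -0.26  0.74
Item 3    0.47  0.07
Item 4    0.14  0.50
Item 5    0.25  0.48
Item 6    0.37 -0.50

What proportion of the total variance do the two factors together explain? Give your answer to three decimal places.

0.344

SS loadings by factor: 0.7676, 1.2973; total = 2.0649.
Total variance with 6 standardized items is 6, so the solution explains 2.0649/6 = 0.3442.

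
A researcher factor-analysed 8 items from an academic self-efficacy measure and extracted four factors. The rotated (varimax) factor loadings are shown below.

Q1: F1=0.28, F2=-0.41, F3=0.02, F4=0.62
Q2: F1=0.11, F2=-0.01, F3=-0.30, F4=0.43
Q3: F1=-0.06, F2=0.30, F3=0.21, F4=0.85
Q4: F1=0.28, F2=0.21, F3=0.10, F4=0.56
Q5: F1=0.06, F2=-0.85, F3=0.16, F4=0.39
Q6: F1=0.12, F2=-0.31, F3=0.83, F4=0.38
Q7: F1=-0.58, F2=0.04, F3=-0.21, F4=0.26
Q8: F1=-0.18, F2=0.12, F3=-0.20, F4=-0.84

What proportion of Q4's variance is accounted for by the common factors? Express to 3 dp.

h² = 0.28² + 0.21² + 0.10² + 0.56² = 0.0784 + 0.0441 + 0.0100 + 0.3136 = 0.4461

0.446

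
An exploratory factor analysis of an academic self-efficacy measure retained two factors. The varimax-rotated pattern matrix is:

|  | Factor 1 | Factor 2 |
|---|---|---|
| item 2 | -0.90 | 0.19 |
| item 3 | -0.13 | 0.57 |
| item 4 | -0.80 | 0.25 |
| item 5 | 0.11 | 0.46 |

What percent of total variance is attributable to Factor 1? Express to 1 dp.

SS loadings for Factor 1 = (-0.90)² + (-0.13)² + (-0.80)² + 0.11² = 1.4790
With 4 standardized items, total variance = 4. Proportion = 1.4790/4 = 0.3698 → 36.98%.

37.0%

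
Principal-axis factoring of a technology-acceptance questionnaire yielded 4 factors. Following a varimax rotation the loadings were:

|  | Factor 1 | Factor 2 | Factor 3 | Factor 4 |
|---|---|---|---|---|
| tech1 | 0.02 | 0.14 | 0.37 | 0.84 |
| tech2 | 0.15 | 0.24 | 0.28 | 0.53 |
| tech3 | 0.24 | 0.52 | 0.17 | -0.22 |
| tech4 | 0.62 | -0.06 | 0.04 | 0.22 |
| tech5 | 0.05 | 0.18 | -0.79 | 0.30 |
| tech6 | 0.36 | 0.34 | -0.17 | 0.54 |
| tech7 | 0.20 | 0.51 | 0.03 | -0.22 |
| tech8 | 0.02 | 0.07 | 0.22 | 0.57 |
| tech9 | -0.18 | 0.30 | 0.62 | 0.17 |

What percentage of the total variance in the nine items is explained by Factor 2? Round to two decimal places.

9.49%

SS loadings for Factor 2 = 0.14² + 0.24² + 0.52² + (-0.06)² + 0.18² + 0.34² + 0.51² + 0.07² + 0.30² = 0.8542
With 9 standardized items, total variance = 9. Proportion = 0.8542/9 = 0.0949 → 9.49%.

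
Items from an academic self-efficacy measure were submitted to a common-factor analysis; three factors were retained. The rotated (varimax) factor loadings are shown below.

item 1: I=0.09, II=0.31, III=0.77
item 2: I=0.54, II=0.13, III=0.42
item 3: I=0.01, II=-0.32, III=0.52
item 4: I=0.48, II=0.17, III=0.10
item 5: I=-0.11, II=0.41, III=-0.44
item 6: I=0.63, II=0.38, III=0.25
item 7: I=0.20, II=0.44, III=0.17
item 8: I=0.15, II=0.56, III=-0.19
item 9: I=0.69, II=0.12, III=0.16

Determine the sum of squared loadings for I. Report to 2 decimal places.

SS loadings for I = 0.09² + 0.54² + 0.01² + 0.48² + (-0.11)² + 0.63² + 0.20² + 0.15² + 0.69² = 0.0081 + 0.2916 + 0.0001 + 0.2304 + 0.0121 + 0.3969 + 0.0400 + 0.0225 + 0.4761 = 1.4778

1.48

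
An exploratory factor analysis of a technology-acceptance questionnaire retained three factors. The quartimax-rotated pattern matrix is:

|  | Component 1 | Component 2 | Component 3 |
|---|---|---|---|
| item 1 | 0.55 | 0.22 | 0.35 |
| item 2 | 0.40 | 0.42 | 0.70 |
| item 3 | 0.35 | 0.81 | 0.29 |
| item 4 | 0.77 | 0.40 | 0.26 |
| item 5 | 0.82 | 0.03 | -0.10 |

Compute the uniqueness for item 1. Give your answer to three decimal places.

h² = 0.55² + 0.22² + 0.35² = 0.3025 + 0.0484 + 0.1225 = 0.4734
Uniqueness u² = 1 − h² = 1 − 0.4734 = 0.5266

0.527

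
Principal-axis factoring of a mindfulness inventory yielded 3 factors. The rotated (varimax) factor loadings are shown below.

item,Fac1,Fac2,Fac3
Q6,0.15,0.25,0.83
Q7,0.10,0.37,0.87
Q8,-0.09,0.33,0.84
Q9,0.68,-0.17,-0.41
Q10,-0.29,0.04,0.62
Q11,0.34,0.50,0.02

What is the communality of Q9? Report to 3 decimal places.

h² = 0.68² + (-0.17)² + (-0.41)² = 0.4624 + 0.0289 + 0.1681 = 0.6594

0.659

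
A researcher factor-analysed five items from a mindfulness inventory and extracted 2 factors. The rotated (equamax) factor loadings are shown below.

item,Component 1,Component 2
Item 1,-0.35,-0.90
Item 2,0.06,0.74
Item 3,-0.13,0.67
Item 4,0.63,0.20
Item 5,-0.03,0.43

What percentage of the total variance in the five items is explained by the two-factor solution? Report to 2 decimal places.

Communalities: 0.9325, 0.5512, 0.4658, 0.4369, 0.1858; Σh² = 2.5722.
Total variance with 5 standardized items is 5, so the solution explains 2.5722/5 = 0.5144 = 51.44%.

51.44%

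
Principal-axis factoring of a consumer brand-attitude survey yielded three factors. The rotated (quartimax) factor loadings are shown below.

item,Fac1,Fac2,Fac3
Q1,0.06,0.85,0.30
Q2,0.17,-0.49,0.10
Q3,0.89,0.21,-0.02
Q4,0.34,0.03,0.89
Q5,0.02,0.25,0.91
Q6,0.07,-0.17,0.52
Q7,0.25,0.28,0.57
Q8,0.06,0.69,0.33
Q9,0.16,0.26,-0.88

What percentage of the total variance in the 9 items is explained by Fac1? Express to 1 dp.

11.5%

SS loadings for Fac1 = 0.06² + 0.17² + 0.89² + 0.34² + 0.02² + 0.07² + 0.25² + 0.06² + 0.16² = 1.0372
With 9 standardized items, total variance = 9. Proportion = 1.0372/9 = 0.1152 → 11.52%.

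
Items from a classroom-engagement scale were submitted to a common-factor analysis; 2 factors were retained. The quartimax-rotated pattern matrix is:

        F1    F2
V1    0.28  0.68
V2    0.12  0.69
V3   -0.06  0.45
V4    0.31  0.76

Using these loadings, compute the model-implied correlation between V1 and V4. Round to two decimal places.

r̂ = Σ λ_i·λ_j across factors = (0.28)(0.31) + (0.68)(0.76)
  = +0.0868 +0.5168 = 0.6036

0.60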